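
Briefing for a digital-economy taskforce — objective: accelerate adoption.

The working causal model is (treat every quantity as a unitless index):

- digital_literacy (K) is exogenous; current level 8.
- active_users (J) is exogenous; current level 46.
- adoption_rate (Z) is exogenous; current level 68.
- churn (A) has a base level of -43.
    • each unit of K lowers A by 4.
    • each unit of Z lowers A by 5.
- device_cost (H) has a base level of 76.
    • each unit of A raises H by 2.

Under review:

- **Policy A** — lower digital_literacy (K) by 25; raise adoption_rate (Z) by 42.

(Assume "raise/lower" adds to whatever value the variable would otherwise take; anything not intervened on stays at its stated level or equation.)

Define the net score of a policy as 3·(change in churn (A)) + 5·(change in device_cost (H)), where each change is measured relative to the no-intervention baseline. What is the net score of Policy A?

Baseline:
  K = 8
  Z = 68
  A = -43 − 4·8 − 5·68 = -415
  H = 76 + 2·(-415) = -754
Policy A (K − 25, Z + 42):
  K = 8 − 25 = -17
  Z = 68 + 42 = 110
  A = -43 − 4·(-17) − 5·110 = -525
  H = 76 + 2·(-525) = -974
ΔA = -525 − (-415) = -110; ΔH = -974 − (-754) = -220
Score = 3·(-110) + 5·(-220) = -1430

-1430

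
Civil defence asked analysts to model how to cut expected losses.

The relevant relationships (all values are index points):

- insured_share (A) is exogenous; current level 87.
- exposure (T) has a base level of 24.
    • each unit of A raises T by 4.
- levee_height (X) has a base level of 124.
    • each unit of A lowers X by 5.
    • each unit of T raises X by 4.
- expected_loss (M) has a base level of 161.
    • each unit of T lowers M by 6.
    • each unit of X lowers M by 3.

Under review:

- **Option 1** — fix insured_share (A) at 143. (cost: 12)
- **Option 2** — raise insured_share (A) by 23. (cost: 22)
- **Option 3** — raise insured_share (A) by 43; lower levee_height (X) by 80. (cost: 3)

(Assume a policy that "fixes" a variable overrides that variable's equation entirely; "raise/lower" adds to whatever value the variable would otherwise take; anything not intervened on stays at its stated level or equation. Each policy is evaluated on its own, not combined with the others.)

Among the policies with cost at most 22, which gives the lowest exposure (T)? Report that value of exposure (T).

464

Option 1 (A := 143):
  A = 143
  T = 24 + 4·143 = 596
Option 2 (A + 23):
  A = 87 + 23 = 110
  T = 24 + 4·110 = 464
Option 3 (A + 43, X − 80):
  A = 87 + 43 = 130
  T = 24 + 4·130 = 544
Comparing — Option 1: T=596, Option 2: T=464, Option 3: T=544. Lowest is 464 (Option 2).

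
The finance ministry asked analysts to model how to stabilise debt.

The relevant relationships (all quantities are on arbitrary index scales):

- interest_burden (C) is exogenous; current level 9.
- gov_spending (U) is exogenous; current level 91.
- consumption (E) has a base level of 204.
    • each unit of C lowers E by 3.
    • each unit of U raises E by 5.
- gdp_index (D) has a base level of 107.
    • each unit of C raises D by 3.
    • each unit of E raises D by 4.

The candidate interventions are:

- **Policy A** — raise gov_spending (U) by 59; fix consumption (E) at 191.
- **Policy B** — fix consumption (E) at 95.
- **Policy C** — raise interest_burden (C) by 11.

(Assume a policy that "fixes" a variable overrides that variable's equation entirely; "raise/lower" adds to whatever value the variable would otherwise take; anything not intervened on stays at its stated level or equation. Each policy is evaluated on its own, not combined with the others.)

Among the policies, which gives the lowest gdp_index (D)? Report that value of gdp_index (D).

Policy A (U + 59, E := 191):
  C = 9
  U = 91 + 59 = 150
  E = 191
  D = 107 + 3·9 + 4·191 = 898
Policy B (E := 95):
  C = 9
  U = 91
  E = 95
  D = 107 + 3·9 + 4·95 = 514
Policy C (C + 11):
  C = 9 + 11 = 20
  U = 91
  E = 204 − 3·20 + 5·91 = 599
  D = 107 + 3·20 + 4·599 = 2563
Comparing — Policy A: D=898, Policy B: D=514, Policy C: D=2563. Lowest is 514 (Policy B).

514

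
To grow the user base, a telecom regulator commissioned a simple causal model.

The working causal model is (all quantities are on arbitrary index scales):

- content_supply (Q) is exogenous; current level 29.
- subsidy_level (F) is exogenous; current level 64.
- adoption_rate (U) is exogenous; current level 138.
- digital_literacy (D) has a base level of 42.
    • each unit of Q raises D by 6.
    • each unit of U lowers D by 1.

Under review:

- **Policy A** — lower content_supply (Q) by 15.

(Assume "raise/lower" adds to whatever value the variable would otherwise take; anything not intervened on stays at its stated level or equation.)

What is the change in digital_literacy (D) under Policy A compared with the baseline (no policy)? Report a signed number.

-90

Baseline:
  Q = 29
  U = 138
  D = 42 + 6·29 − 138 = 78
Policy A (Q − 15):
  Q = 29 − 15 = 14
  U = 138
  D = 42 + 6·14 − 138 = -12
Change in D: -12 − 78 = -90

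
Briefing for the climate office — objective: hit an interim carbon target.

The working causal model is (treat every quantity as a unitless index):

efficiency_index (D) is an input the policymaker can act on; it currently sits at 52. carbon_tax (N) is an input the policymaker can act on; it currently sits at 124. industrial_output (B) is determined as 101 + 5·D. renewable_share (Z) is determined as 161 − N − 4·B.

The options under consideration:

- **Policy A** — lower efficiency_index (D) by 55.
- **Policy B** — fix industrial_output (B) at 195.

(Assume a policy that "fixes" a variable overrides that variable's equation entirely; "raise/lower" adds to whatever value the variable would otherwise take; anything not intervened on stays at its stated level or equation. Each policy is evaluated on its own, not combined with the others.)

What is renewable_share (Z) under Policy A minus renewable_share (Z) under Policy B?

Policy A (D − 55):
  D = 52 − 55 = -3
  N = 124
  B = 101 + 5·(-3) = 86
  Z = 161 − 124 − 4·86 = -307
Policy B (B := 195):
  D = 52
  N = 124
  B = 195
  Z = 161 − 124 − 4·195 = -743
Z: -307 − (-743) = 436

436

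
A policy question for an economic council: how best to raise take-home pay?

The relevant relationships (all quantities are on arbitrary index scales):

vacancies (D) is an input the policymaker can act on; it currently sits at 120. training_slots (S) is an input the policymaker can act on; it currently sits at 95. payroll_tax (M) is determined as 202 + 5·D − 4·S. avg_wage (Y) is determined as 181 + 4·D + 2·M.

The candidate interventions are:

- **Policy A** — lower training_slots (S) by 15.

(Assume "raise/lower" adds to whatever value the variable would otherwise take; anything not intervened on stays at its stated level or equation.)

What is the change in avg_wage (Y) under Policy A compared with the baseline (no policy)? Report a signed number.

120

Baseline:
  D = 120
  S = 95
  M = 202 + 5·120 − 4·95 = 422
  Y = 181 + 4·120 + 2·422 = 1505
Policy A (S − 15):
  D = 120
  S = 95 − 15 = 80
  M = 202 + 5·120 − 4·80 = 482
  Y = 181 + 4·120 + 2·482 = 1625
Change in Y: 1625 − 1505 = 120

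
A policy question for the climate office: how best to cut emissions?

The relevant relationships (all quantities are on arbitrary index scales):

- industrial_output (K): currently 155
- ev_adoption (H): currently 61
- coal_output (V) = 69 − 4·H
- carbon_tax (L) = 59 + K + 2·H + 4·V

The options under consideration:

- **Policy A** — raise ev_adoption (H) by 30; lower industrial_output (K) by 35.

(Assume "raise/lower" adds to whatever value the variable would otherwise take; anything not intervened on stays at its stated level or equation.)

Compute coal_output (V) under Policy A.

-295

Policy A (H + 30, K − 35):
  H = 61 + 30 = 91
  V = 69 − 4·91 = -295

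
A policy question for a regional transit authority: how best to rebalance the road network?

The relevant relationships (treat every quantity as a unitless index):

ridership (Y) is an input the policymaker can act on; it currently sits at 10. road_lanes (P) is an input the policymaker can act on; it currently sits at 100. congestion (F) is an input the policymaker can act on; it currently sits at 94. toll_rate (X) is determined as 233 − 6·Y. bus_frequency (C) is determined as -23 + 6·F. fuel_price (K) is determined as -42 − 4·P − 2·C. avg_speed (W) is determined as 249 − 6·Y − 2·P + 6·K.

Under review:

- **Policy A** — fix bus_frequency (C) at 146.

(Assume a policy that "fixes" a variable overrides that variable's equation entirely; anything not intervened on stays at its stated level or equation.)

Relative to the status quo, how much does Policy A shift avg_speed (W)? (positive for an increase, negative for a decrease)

Baseline:
  Y = 10
  P = 100
  F = 94
  C = -23 + 6·94 = 541
  K = -42 − 4·100 − 2·541 = -1524
  W = 249 − 6·10 − 2·100 + 6·(-1524) = -9155
Policy A (C := 146):
  Y = 10
  P = 100
  F = 94
  C = 146
  K = -42 − 4·100 − 2·146 = -734
  W = 249 − 6·10 − 2·100 + 6·(-734) = -4415
Change in W: -4415 − (-9155) = 4740

4740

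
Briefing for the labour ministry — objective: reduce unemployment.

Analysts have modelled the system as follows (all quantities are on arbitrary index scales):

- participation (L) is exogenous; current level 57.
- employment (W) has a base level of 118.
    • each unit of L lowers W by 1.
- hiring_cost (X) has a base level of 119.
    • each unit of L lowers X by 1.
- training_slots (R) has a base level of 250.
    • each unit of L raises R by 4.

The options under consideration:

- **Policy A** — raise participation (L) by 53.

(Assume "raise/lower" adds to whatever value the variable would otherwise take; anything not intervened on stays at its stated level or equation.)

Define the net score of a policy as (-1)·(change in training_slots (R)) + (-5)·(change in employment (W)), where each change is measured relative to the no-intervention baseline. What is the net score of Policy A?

53

Baseline:
  L = 57
  W = 118 − 57 = 61
  R = 250 + 4·57 = 478
Policy A (L + 53):
  L = 57 + 53 = 110
  W = 118 − 110 = 8
  R = 250 + 4·110 = 690
ΔR = 690 − 478 = 212; ΔW = 8 − 61 = -53
Score = (-1)·212 + (-5)·(-53) = 53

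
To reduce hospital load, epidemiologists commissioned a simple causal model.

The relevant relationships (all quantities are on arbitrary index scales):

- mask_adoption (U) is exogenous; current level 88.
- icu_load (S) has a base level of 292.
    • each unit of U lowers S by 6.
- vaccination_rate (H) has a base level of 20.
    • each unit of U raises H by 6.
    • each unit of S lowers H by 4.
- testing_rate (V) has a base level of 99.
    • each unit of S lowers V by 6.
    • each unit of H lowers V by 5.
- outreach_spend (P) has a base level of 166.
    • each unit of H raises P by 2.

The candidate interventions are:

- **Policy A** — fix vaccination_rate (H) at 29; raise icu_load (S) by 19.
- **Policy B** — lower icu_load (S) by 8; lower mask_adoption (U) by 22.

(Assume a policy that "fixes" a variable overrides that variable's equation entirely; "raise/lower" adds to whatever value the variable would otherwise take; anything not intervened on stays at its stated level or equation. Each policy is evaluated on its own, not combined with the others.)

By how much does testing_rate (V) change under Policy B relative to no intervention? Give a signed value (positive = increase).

Baseline:
  U = 88
  S = 292 − 6·88 = -236
  H = 20 + 6·88 − 4·(-236) = 1492
  V = 99 − 6·(-236) − 5·1492 = -5945
Policy B (S − 8, U − 22):
  U = 88 − 22 = 66
  S = 292 − 6·66 (−8 from intervention) = -112
  H = 20 + 6·66 − 4·(-112) = 864
  V = 99 − 6·(-112) − 5·864 = -3549
Change in V: -3549 − (-5945) = 2396

2396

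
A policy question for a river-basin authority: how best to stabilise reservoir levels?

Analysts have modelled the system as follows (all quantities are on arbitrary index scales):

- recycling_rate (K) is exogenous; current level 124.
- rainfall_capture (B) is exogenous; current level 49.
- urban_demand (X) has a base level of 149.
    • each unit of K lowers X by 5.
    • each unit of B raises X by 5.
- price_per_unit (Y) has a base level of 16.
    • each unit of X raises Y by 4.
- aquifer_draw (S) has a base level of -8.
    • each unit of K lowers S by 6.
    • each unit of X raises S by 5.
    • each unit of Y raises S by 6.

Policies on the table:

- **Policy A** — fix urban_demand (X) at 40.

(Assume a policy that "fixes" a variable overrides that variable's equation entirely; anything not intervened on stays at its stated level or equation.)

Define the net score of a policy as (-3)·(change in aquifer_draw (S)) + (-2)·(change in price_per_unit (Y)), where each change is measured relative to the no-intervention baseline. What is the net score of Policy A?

Baseline:
  K = 124
  B = 49
  X = 149 − 5·124 + 5·49 = -226
  Y = 16 + 4·(-226) = -888
  S = -8 − 6·124 + 5·(-226) + 6·(-888) = -7210
Policy A (X := 40):
  K = 124
  B = 49
  X = 40
  Y = 16 + 4·40 = 176
  S = -8 − 6·124 + 5·40 + 6·176 = 504
ΔS = 504 − (-7210) = 7714; ΔY = 176 − (-888) = 1064
Score = (-3)·7714 + (-2)·1064 = -25270

-25270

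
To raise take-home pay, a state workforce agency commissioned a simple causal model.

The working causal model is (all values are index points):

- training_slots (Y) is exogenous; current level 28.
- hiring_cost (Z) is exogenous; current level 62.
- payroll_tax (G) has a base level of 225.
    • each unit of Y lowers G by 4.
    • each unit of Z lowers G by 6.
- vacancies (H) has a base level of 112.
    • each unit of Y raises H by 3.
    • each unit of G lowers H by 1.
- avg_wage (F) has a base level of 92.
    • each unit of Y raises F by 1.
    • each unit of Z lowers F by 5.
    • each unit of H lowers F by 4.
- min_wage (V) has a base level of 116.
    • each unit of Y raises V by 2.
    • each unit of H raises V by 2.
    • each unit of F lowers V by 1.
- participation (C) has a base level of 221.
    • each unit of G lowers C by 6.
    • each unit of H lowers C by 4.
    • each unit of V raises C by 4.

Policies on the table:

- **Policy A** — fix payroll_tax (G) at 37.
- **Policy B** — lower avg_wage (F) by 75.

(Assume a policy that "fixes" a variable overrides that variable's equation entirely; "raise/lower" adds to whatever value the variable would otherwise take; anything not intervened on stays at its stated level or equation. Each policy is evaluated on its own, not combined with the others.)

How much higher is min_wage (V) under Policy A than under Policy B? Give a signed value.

-1851

Policy A (G := 37):
  Y = 28
  Z = 62
  G = 37
  H = 112 + 3·28 − 37 = 159
  F = 92 + 28 − 5·62 − 4·159 = -826
  V = 116 + 2·28 + 2·159 − (-826) = 1316
Policy B (F − 75):
  Y = 28
  Z = 62
  G = 225 − 4·28 − 6·62 = -259
  H = 112 + 3·28 − (-259) = 455
  F = 92 + 28 − 5·62 − 4·455 (−75 from intervention) = -2085
  V = 116 + 2·28 + 2·455 − (-2085) = 3167
V: 1316 − 3167 = -1851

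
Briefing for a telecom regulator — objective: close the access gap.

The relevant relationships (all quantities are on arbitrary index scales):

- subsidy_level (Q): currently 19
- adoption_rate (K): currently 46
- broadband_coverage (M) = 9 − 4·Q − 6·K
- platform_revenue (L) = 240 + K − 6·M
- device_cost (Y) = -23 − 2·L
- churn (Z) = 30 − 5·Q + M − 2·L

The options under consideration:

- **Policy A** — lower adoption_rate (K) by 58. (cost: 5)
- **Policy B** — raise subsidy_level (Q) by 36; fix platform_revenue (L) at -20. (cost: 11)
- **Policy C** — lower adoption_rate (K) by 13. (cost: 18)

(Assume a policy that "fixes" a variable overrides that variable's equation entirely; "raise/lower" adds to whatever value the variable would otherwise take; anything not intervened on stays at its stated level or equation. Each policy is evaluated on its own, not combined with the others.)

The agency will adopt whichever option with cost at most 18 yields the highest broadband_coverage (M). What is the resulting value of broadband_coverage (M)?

Policy A (K − 58):
  Q = 19
  K = 46 − 58 = -12
  M = 9 − 4·19 − 6·(-12) = 5
Policy B (Q + 36, L := -20):
  Q = 19 + 36 = 55
  K = 46
  M = 9 − 4·55 − 6·46 = -487
Policy C (K − 13):
  Q = 19
  K = 46 − 13 = 33
  M = 9 − 4·19 − 6·33 = -265
Comparing — Policy A: M=5, Policy B: M=-487, Policy C: M=-265. Highest is 5 (Policy A).

5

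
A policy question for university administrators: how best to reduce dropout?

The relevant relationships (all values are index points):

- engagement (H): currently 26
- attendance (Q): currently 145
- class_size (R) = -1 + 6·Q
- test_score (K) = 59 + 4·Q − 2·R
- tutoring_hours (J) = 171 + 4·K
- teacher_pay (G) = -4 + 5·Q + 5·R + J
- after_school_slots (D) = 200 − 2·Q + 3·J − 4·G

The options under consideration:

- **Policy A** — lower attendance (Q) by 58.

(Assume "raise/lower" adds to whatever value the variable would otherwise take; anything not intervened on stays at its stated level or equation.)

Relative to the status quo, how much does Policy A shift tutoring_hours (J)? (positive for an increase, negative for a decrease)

1856

Baseline:
  Q = 145
  R = -1 + 6·145 = 869
  K = 59 + 4·145 − 2·869 = -1099
  J = 171 + 4·(-1099) = -4225
Policy A (Q − 58):
  Q = 145 − 58 = 87
  R = -1 + 6·87 = 521
  K = 59 + 4·87 − 2·521 = -635
  J = 171 + 4·(-635) = -2369
Change in J: -2369 − (-4225) = 1856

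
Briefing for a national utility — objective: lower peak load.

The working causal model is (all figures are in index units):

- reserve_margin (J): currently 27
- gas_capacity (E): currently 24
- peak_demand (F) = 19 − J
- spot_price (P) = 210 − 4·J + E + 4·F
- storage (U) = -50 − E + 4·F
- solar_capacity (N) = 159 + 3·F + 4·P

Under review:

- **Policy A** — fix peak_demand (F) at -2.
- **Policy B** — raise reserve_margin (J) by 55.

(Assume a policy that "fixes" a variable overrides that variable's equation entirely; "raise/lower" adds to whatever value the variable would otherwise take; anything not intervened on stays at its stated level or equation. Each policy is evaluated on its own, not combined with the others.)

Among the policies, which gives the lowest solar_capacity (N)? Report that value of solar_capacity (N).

-1414

Policy A (F := -2):
  J = 27
  E = 24
  F = -2
  P = 210 − 4·27 + 24 + 4·(-2) = 118
  N = 159 + 3·(-2) + 4·118 = 625
Policy B (J + 55):
  J = 27 + 55 = 82
  E = 24
  F = 19 − 82 = -63
  P = 210 − 4·82 + 24 + 4·(-63) = -346
  N = 159 + 3·(-63) + 4·(-346) = -1414
Comparing — Policy A: N=625, Policy B: N=-1414. Lowest is -1414 (Policy B).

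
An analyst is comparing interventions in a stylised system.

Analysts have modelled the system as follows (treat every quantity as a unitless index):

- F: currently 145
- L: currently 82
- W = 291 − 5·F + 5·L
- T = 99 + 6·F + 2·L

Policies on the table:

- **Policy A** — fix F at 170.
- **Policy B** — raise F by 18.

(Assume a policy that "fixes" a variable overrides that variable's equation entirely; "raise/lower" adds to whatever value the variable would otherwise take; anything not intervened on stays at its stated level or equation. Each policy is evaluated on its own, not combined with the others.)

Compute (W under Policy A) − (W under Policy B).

-35

Policy A (F := 170):
  F = 170
  L = 82
  W = 291 − 5·170 + 5·82 = -149
Policy B (F + 18):
  F = 145 + 18 = 163
  L = 82
  W = 291 − 5·163 + 5·82 = -114
W: -149 − (-114) = -35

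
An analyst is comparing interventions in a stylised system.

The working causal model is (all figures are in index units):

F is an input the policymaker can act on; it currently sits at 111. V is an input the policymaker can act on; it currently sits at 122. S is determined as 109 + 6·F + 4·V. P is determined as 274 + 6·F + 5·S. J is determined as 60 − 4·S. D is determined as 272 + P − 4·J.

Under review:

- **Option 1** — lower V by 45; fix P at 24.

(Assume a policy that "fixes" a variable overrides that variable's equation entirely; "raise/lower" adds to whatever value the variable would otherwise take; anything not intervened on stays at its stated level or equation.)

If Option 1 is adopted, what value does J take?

-4272

Option 1 (V − 45, P := 24):
  F = 111
  V = 122 − 45 = 77
  S = 109 + 6·111 + 4·77 = 1083
  J = 60 − 4·1083 = -4272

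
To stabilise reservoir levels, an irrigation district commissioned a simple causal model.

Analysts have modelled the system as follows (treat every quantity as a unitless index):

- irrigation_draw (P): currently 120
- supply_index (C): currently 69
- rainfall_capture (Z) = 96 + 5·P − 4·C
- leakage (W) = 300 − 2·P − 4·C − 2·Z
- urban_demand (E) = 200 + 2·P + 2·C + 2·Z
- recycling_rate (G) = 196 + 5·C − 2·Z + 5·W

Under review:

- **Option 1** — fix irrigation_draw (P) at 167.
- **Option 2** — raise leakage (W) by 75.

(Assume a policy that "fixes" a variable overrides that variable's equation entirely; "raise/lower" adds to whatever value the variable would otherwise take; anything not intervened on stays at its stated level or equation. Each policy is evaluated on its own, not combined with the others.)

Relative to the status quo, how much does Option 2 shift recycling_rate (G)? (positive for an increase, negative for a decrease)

375

Baseline:
  P = 120
  C = 69
  Z = 96 + 5·120 − 4·69 = 420
  W = 300 − 2·120 − 4·69 − 2·420 = -1056
  G = 196 + 5·69 − 2·420 + 5·(-1056) = -5579
Option 2 (W + 75):
  P = 120
  C = 69
  Z = 96 + 5·120 − 4·69 = 420
  W = 300 − 2·120 − 4·69 − 2·420 (+75 from intervention) = -981
  G = 196 + 5·69 − 2·420 + 5·(-981) = -5204
Change in G: -5204 − (-5579) = 375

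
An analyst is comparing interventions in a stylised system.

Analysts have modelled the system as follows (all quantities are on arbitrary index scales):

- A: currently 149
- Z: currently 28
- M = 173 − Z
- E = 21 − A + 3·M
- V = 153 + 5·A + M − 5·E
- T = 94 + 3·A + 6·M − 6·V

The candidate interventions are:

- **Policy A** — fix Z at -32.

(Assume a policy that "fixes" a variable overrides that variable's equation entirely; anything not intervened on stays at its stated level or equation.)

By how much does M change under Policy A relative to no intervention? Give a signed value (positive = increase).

60

Baseline:
  Z = 28
  M = 173 − 28 = 145
Policy A (Z := -32):
  Z = -32
  M = 173 − (-32) = 205
Change in M: 205 − 145 = 60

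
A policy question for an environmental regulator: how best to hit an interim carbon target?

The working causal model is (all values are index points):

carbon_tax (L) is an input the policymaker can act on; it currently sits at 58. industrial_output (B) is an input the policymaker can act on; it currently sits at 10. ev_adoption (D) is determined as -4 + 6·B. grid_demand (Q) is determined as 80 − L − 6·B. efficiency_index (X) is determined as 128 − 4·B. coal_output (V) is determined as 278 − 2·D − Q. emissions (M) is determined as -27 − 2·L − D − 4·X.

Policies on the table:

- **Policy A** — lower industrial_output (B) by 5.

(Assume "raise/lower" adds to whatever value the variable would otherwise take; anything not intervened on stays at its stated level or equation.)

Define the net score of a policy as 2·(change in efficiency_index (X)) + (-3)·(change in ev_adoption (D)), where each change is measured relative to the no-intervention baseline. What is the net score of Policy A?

130

Baseline:
  B = 10
  D = -4 + 6·10 = 56
  X = 128 − 4·10 = 88
Policy A (B − 5):
  B = 10 − 5 = 5
  D = -4 + 6·5 = 26
  X = 128 − 4·5 = 108
ΔX = 108 − 88 = 20; ΔD = 26 − 56 = -30
Score = 2·20 + (-3)·(-30) = 130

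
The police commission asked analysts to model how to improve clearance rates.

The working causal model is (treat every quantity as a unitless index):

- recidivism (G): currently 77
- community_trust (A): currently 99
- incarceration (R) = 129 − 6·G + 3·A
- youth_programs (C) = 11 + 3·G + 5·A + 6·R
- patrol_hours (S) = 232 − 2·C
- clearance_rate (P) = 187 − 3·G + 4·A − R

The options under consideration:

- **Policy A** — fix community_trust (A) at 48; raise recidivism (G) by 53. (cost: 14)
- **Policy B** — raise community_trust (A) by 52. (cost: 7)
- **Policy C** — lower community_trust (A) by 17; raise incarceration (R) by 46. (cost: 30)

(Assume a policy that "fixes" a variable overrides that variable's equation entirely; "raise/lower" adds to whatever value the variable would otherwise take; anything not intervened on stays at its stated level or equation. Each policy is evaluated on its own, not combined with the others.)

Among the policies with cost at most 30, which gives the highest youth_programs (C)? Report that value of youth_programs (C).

1717

Policy A (A := 48, G + 53):
  G = 77 + 53 = 130
  A = 48
  R = 129 − 6·130 + 3·48 = -507
  C = 11 + 3·130 + 5·48 + 6·(-507) = -2401
Policy B (A + 52):
  G = 77
  A = 99 + 52 = 151
  R = 129 − 6·77 + 3·151 = 120
  C = 11 + 3·77 + 5·151 + 6·120 = 1717
Policy C (A − 17, R + 46):
  G = 77
  A = 99 − 17 = 82
  R = 129 − 6·77 + 3·82 (+46 from intervention) = -41
  C = 11 + 3·77 + 5·82 + 6·(-41) = 406
Comparing — Policy A: C=-2401, Policy B: C=1717, Policy C: C=406. Highest is 1717 (Policy B).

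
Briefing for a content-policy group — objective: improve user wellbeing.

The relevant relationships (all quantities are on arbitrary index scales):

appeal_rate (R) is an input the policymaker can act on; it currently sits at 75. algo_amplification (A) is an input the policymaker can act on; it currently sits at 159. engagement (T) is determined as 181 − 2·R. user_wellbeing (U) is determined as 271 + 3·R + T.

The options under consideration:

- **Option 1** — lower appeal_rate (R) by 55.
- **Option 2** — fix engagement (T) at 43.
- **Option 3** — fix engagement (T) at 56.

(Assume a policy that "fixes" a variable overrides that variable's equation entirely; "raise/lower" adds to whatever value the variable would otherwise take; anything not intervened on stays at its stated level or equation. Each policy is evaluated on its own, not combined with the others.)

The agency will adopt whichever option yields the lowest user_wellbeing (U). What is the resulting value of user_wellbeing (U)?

Option 1 (R − 55):
  R = 75 − 55 = 20
  T = 181 − 2·20 = 141
  U = 271 + 3·20 + 141 = 472
Option 2 (T := 43):
  R = 75
  T = 43
  U = 271 + 3·75 + 43 = 539
Option 3 (T := 56):
  R = 75
  T = 56
  U = 271 + 3·75 + 56 = 552
Comparing — Option 1: U=472, Option 2: U=539, Option 3: U=552. Lowest is 472 (Option 1).

472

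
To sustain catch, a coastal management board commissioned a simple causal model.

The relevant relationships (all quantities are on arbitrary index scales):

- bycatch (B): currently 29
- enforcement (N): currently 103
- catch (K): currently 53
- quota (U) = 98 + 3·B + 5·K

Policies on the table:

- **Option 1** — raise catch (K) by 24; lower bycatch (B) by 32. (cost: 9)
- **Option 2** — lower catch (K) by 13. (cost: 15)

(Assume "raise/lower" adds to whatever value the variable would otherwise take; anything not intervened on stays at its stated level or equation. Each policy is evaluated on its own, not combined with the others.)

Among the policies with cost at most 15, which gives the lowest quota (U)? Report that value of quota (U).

385

Option 1 (K + 24, B − 32):
  B = 29 − 32 = -3
  K = 53 + 24 = 77
  U = 98 + 3·(-3) + 5·77 = 474
Option 2 (K − 13):
  B = 29
  K = 53 − 13 = 40
  U = 98 + 3·29 + 5·40 = 385
Comparing — Option 1: U=474, Option 2: U=385. Lowest is 385 (Option 2).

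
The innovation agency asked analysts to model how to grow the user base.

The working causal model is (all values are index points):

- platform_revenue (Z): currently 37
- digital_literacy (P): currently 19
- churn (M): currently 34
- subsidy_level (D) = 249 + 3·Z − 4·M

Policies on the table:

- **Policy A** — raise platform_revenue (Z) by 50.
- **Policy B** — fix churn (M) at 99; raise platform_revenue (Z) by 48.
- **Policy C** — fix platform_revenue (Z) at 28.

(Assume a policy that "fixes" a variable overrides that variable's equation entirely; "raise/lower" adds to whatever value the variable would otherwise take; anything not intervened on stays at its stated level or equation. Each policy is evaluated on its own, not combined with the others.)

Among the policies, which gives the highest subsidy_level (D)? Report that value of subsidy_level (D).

Policy A (Z + 50):
  Z = 37 + 50 = 87
  M = 34
  D = 249 + 3·87 − 4·34 = 374
Policy B (M := 99, Z + 48):
  Z = 37 + 48 = 85
  M = 99
  D = 249 + 3·85 − 4·99 = 108
Policy C (Z := 28):
  Z = 28
  M = 34
  D = 249 + 3·28 − 4·34 = 197
Comparing — Policy A: D=374, Policy B: D=108, Policy C: D=197. Highest is 374 (Policy A).

374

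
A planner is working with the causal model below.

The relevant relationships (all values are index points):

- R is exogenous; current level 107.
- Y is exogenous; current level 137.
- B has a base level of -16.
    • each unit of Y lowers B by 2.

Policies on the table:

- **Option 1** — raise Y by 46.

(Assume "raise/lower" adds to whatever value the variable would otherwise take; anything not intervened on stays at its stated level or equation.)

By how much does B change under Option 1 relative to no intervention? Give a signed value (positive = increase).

Baseline:
  Y = 137
  B = -16 − 2·137 = -290
Option 1 (Y + 46):
  Y = 137 + 46 = 183
  B = -16 − 2·183 = -382
Change in B: -382 − (-290) = -92

-92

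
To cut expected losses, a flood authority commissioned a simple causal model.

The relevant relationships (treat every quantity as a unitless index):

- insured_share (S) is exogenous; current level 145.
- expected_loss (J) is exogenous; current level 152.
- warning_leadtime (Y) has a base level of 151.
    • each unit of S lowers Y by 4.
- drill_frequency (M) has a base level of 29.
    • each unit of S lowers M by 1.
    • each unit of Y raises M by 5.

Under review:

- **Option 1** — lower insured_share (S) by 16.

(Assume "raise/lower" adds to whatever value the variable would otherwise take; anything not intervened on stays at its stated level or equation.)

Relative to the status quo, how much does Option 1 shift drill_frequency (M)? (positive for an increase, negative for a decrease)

336

Baseline:
  S = 145
  Y = 151 − 4·145 = -429
  M = 29 − 145 + 5·(-429) = -2261
Option 1 (S − 16):
  S = 145 − 16 = 129
  Y = 151 − 4·129 = -365
  M = 29 − 129 + 5·(-365) = -1925
Change in M: -1925 − (-2261) = 336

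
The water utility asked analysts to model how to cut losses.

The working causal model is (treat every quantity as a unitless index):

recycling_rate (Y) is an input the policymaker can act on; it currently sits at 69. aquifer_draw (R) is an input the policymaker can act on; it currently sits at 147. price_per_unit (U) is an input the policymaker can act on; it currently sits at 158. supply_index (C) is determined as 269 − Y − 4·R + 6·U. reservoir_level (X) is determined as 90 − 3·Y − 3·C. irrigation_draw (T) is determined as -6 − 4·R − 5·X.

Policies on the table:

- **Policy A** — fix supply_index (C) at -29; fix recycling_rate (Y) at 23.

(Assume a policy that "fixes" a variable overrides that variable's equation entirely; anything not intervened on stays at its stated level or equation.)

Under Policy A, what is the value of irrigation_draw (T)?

Policy A (C := -29, Y := 23):
  Y = 23
  R = 147
  U = 158
  C = -29
  X = 90 − 3·23 − 3·(-29) = 108
  T = -6 − 4·147 − 5·108 = -1134

-1134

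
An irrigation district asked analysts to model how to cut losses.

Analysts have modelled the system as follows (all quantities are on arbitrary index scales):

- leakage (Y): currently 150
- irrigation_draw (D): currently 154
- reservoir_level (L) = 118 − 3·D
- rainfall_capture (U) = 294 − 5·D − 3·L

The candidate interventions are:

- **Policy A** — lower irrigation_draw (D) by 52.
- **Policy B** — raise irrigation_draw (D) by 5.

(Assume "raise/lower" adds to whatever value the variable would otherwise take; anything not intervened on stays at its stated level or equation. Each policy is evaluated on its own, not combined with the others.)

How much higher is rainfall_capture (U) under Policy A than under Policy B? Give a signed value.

Policy A (D − 52):
  D = 154 − 52 = 102
  L = 118 − 3·102 = -188
  U = 294 − 5·102 − 3·(-188) = 348
Policy B (D + 5):
  D = 154 + 5 = 159
  L = 118 − 3·159 = -359
  U = 294 − 5·159 − 3·(-359) = 576
U: 348 − 576 = -228

-228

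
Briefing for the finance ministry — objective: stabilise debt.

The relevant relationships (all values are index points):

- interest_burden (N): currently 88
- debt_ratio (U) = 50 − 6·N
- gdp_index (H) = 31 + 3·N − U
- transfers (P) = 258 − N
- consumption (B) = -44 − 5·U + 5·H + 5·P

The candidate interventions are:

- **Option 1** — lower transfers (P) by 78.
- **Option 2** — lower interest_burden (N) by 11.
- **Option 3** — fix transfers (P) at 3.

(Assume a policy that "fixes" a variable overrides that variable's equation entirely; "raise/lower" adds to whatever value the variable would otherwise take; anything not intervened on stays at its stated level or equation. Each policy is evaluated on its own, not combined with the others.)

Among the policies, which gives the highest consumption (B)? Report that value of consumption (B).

Option 1 (P − 78):
  N = 88
  U = 50 − 6·88 = -478
  H = 31 + 3·88 − (-478) = 773
  P = 258 − 88 (−78 from intervention) = 92
  B = -44 − 5·(-478) + 5·773 + 5·92 = 6671
Option 2 (N − 11):
  N = 88 − 11 = 77
  U = 50 − 6·77 = -412
  H = 31 + 3·77 − (-412) = 674
  P = 258 − 77 = 181
  B = -44 − 5·(-412) + 5·674 + 5·181 = 6291
Option 3 (P := 3):
  N = 88
  U = 50 − 6·88 = -478
  H = 31 + 3·88 − (-478) = 773
  P = 3
  B = -44 − 5·(-478) + 5·773 + 5·3 = 6226
Comparing — Option 1: B=6671, Option 2: B=6291, Option 3: B=6226. Highest is 6671 (Option 1).

6671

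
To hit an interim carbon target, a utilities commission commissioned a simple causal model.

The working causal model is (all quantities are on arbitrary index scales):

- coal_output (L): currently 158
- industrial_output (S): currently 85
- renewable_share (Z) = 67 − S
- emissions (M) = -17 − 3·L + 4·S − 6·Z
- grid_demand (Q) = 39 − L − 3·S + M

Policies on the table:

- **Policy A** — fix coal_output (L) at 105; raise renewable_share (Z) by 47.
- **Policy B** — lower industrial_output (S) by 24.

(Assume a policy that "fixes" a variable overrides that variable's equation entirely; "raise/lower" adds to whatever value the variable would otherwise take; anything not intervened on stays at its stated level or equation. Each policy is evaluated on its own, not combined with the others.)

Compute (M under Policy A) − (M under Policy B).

117

Policy A (L := 105, Z + 47):
  L = 105
  S = 85
  Z = 67 − 85 (+47 from intervention) = 29
  M = -17 − 3·105 + 4·85 − 6·29 = -166
Policy B (S − 24):
  L = 158
  S = 85 − 24 = 61
  Z = 67 − 61 = 6
  M = -17 − 3·158 + 4·61 − 6·6 = -283
M: -166 − (-283) = 117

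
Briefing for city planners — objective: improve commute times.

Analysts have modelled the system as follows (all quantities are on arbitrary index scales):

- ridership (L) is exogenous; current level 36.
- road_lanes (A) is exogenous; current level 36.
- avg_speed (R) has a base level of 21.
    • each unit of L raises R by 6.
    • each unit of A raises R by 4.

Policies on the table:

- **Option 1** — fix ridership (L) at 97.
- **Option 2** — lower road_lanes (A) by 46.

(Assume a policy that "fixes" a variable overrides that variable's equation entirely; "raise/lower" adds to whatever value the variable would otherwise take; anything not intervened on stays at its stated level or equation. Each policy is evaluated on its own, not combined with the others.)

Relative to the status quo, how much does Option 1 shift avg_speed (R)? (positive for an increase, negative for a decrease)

Baseline:
  L = 36
  A = 36
  R = 21 + 6·36 + 4·36 = 381
Option 1 (L := 97):
  L = 97
  A = 36
  R = 21 + 6·97 + 4·36 = 747
Change in R: 747 − 381 = 366

366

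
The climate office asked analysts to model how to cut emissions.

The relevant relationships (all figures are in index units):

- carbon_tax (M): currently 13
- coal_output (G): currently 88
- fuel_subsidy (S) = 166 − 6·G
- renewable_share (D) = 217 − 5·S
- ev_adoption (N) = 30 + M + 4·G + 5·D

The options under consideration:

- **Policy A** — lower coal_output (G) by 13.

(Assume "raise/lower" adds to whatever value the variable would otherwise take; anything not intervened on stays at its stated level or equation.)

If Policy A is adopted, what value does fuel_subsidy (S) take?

Policy A (G − 13):
  G = 88 − 13 = 75
  S = 166 − 6·75 = -284

-284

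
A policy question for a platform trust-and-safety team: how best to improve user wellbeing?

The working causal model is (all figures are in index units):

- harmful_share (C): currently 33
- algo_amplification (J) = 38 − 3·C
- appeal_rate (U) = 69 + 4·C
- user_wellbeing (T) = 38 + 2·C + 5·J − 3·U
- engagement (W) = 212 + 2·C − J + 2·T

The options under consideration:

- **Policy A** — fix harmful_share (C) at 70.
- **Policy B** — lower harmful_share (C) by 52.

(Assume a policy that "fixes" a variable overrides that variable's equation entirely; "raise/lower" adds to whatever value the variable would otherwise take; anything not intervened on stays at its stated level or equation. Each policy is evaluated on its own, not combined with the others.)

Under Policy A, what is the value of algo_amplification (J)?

Policy A (C := 70):
  C = 70
  J = 38 − 3·70 = -172

-172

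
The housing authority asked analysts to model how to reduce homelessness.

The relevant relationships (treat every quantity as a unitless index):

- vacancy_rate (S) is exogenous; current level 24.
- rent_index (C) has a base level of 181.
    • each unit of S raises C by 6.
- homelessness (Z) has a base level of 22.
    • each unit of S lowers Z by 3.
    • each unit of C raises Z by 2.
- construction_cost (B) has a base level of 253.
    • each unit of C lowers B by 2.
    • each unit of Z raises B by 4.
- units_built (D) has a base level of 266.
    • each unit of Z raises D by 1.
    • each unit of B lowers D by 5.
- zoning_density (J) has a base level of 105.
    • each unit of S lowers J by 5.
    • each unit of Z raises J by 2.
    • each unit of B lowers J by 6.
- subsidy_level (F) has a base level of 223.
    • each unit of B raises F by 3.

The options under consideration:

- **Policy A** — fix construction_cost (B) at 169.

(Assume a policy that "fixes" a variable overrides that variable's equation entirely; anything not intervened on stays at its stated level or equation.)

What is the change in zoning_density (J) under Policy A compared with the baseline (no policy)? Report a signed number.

11004

Baseline:
  S = 24
  C = 181 + 6·24 = 325
  Z = 22 − 3·24 + 2·325 = 600
  B = 253 − 2·325 + 4·600 = 2003
  J = 105 − 5·24 + 2·600 − 6·2003 = -10833
Policy A (B := 169):
  S = 24
  C = 181 + 6·24 = 325
  Z = 22 − 3·24 + 2·325 = 600
  B = 169
  J = 105 − 5·24 + 2·600 − 6·169 = 171
Change in J: 171 − (-10833) = 11004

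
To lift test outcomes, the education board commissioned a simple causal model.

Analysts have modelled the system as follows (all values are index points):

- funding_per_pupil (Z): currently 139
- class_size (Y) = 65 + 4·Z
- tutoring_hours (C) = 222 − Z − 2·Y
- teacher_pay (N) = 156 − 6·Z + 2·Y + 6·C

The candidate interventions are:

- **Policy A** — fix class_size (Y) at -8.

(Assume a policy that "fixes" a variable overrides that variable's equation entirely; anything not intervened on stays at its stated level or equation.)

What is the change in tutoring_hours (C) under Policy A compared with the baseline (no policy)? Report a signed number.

1258

Baseline:
  Z = 139
  Y = 65 + 4·139 = 621
  C = 222 − 139 − 2·621 = -1159
Policy A (Y := -8):
  Z = 139
  Y = -8
  C = 222 − 139 − 2·(-8) = 99
Change in C: 99 − (-1159) = 1258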